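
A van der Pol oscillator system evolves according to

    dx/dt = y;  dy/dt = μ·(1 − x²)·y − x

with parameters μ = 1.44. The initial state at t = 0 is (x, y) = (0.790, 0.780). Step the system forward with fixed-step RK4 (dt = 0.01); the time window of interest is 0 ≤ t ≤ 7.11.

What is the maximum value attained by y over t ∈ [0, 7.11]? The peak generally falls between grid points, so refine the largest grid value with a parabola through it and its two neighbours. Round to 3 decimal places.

max y = 3.153

t=0.000: state=(0.790, 0.780)
step 1 (dt=0.01): k1=(0.780, -0.368), k2=(0.778, -0.380), k3=(0.778, -0.380), k4=(0.776, -0.391); state += dt/6·(k1+2k2+2k3+k4)
t=0.010: state=(0.798, 0.776)
t=0.020: state=(0.806, 0.772)
t=0.030: state=(0.813, 0.768)
continuing one RK4 step at a time; state shown every 25 steps (Δt=0.25):
t=0.250: state=(0.967, 0.617)
t=0.500: state=(1.090, 0.348)
t=0.750: state=(1.139, 0.051)
t=1.000: state=(1.117, -0.224)
t=1.250: state=(1.029, -0.474)
t=1.500: state=(0.879, -0.733)
t=1.750: state=(0.657, -1.057)
t=2.000: state=(0.339, -1.525)
t=2.250: state=(-0.123, -2.200)
t=2.500: state=(-0.758, -2.800)
t=2.750: state=(-1.428, -2.301)
t=3.000: state=(-1.830, -0.921)
t=3.250: state=(-1.937, -0.053)
t=3.500: state=(-1.901, 0.288)
t=3.750: state=(-1.809, 0.430)
t=4.000: state=(-1.690, 0.515)
t=4.250: state=(-1.551, 0.596)
t=4.500: state=(-1.391, 0.694)
t=4.750: state=(-1.201, 0.833)
t=5.000: state=(-0.968, 1.044)
t=5.250: state=(-0.668, 1.390)
t=5.500: state=(-0.254, 1.970)
t=5.750: state=(0.339, 2.791)
t=6.000: state=(1.102, 3.087)
t=6.250: state=(1.735, 1.771)
t=6.500: state=(1.989, 0.397)
t=6.750: state=(2.004, -0.172)
t=7.000: state=(1.933, -0.369)
t=7.110: state=(1.889, -0.414)
largest grid value and its neighbours: y(5.920)=3.15025, y(5.930)=3.15286, y(5.940)=3.15264
parabola through these three points peaks at t≈5.934 with y≈3.15311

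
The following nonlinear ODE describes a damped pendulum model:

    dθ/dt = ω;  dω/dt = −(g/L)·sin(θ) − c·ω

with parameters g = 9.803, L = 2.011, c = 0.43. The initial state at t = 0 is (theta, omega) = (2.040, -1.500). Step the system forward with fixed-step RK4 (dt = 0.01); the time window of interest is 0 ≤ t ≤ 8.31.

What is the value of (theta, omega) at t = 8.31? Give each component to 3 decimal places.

t=0.000: state=(2.040, -1.500)
step 1 (dt=0.01): k1=(-1.500, -3.703), k2=(-1.519, -3.711), k3=(-1.519, -3.712), k4=(-1.537, -3.720); state += dt/6·(k1+2k2+2k3+k4)
t=0.010: state=(2.025, -1.537)
t=0.020: state=(2.009, -1.574)
t=0.030: state=(1.993, -1.612)
continuing one RK4 step at a time; state shown every 50 steps (Δt=0.5):
t=0.500: state=(0.823, -3.259)
t=1.000: state=(-0.778, -2.550)
t=1.500: state=(-1.427, -0.033)
t=2.000: state=(-0.893, 2.018)
t=2.500: state=(0.281, 2.224)
t=3.000: state=(0.970, 0.381)
t=3.500: state=(0.681, -1.397)
t=4.000: state=(-0.168, -1.656)
t=4.500: state=(-0.693, -0.300)
t=5.000: state=(-0.472, 1.057)
t=5.500: state=(0.152, 1.183)
t=6.000: state=(0.508, 0.143)
t=6.500: state=(0.309, -0.829)
t=7.000: state=(-0.151, -0.821)
t=7.500: state=(-0.374, -0.014)
t=8.000: state=(-0.191, 0.651)
t=8.310: state=(0.025, 0.684)

(theta, omega) = (0.025, 0.684)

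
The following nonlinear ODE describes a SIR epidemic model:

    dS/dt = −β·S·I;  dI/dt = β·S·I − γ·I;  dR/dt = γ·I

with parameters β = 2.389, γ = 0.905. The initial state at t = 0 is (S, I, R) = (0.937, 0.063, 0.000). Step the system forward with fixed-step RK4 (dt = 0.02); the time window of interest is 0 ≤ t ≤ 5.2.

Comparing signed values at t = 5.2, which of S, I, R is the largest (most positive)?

largest component: R

t=0.000: state=(0.937, 0.063, 0.000)
step 1 (dt=0.02): k1=(-0.141, 0.084, 0.057), k2=(-0.143, 0.085, 0.058), k3=(-0.143, 0.085, 0.058), k4=(-0.144, 0.086, 0.059); state += dt/6·(k1+2k2+2k3+k4)
t=0.020: state=(0.934, 0.065, 0.001)
t=0.040: state=(0.931, 0.066, 0.002)
t=0.060: state=(0.928, 0.068, 0.004)
continuing one RK4 step at a time; state shown every 10 steps (Δt=0.2):
t=0.200: state=(0.905, 0.082, 0.013)
t=0.400: state=(0.866, 0.104, 0.030)
t=0.600: state=(0.819, 0.130, 0.051)
t=0.800: state=(0.765, 0.158, 0.077)
t=1.000: state=(0.704, 0.188, 0.108)
t=1.200: state=(0.639, 0.216, 0.145)
t=1.400: state=(0.573, 0.241, 0.186)
t=1.600: state=(0.508, 0.260, 0.232)
t=1.800: state=(0.448, 0.273, 0.280)
t=2.000: state=(0.392, 0.278, 0.330)
t=2.200: state=(0.344, 0.276, 0.380)
t=2.400: state=(0.302, 0.269, 0.430)
t=2.600: state=(0.266, 0.257, 0.477)
t=2.800: state=(0.236, 0.242, 0.522)
t=3.000: state=(0.211, 0.224, 0.565)
t=3.200: state=(0.190, 0.206, 0.604)
t=3.400: state=(0.173, 0.187, 0.639)
t=3.600: state=(0.159, 0.169, 0.671)
t=3.800: state=(0.147, 0.152, 0.700)
t=4.000: state=(0.138, 0.136, 0.727)
t=4.200: state=(0.129, 0.121, 0.750)
t=4.400: state=(0.123, 0.107, 0.770)
t=4.600: state=(0.117, 0.095, 0.789)
t=4.800: state=(0.112, 0.083, 0.805)
t=5.000: state=(0.108, 0.073, 0.819)
t=5.200: state=(0.104, 0.064, 0.831)
compare at T: S=0.104, I=0.064, R=0.831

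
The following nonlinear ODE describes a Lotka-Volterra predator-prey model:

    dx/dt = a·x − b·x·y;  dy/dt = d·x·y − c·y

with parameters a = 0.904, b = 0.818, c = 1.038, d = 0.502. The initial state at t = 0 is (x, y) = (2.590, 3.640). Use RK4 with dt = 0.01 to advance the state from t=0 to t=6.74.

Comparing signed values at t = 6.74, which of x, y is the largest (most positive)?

t=0.000: state=(2.590, 3.640)
step 1 (dt=0.01): k1=(-5.370, 0.954), k2=(-5.325, 0.906), k3=(-5.325, 0.907), k4=(-5.279, 0.859); state += dt/6·(k1+2k2+2k3+k4)
t=0.010: state=(2.537, 3.649)
t=0.020: state=(2.484, 3.657)
t=0.030: state=(2.433, 3.664)
continuing one RK4 step at a time; state shown every 25 steps (Δt=0.25):
t=0.250: state=(1.533, 3.616)
t=0.500: state=(0.949, 3.247)
t=0.750: state=(0.643, 2.763)
t=1.000: state=(0.482, 2.285)
t=1.250: state=(0.396, 1.861)
t=1.500: state=(0.352, 1.504)
t=1.750: state=(0.335, 1.211)
t=2.000: state=(0.336, 0.974)
t=2.250: state=(0.352, 0.785)
t=2.500: state=(0.382, 0.634)
t=2.750: state=(0.426, 0.514)
t=3.000: state=(0.485, 0.420)
t=3.250: state=(0.563, 0.346)
t=3.500: state=(0.661, 0.288)
t=3.750: state=(0.785, 0.243)
t=4.000: state=(0.940, 0.209)
t=4.250: state=(1.132, 0.184)
t=4.500: state=(1.370, 0.166)
t=4.750: state=(1.662, 0.154)
t=5.000: state=(2.020, 0.150)
t=5.250: state=(2.455, 0.153)
t=5.500: state=(2.979, 0.166)
t=5.750: state=(3.601, 0.193)
t=6.000: state=(4.319, 0.245)
t=6.250: state=(5.104, 0.341)
t=6.500: state=(5.869, 0.524)
t=6.740: state=(6.387, 0.858)
compare at T: x=6.387, y=0.858

largest component: x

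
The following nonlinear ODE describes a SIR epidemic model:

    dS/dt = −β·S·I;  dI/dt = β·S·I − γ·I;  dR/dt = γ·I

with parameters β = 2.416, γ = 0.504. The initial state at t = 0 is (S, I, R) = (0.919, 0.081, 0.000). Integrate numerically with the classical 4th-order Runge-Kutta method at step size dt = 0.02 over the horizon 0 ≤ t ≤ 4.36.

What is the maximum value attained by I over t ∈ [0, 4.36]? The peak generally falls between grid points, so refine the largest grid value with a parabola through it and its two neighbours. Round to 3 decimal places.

max I = 0.482

t=0.000: state=(0.919, 0.081, 0.000)
step 1 (dt=0.02): k1=(-0.180, 0.139, 0.041), k2=(-0.183, 0.141, 0.042), k3=(-0.183, 0.141, 0.042), k4=(-0.185, 0.143, 0.042); state += dt/6·(k1+2k2+2k3+k4)
t=0.020: state=(0.915, 0.084, 0.001)
t=0.040: state=(0.912, 0.087, 0.002)
t=0.060: state=(0.908, 0.090, 0.003)
continuing one RK4 step at a time; state shown every 10 steps (Δt=0.2):
t=0.200: state=(0.877, 0.113, 0.010)
t=0.400: state=(0.823, 0.154, 0.023)
t=0.600: state=(0.755, 0.204, 0.041)
t=0.800: state=(0.675, 0.261, 0.065)
t=1.000: state=(0.586, 0.320, 0.094)
t=1.200: state=(0.495, 0.376, 0.129)
t=1.400: state=(0.408, 0.422, 0.169)
t=1.600: state=(0.330, 0.456, 0.214)
t=1.800: state=(0.263, 0.476, 0.261)
t=2.000: state=(0.209, 0.482, 0.309)
t=2.200: state=(0.166, 0.477, 0.358)
t=2.400: state=(0.132, 0.463, 0.405)
t=2.600: state=(0.106, 0.443, 0.451)
t=2.800: state=(0.086, 0.420, 0.494)
t=3.000: state=(0.071, 0.394, 0.535)
t=3.200: state=(0.059, 0.368, 0.574)
t=3.400: state=(0.050, 0.341, 0.609)
t=3.600: state=(0.042, 0.315, 0.642)
t=3.800: state=(0.036, 0.291, 0.673)
t=4.000: state=(0.032, 0.267, 0.701)
t=4.200: state=(0.028, 0.245, 0.727)
t=4.360: state=(0.026, 0.228, 0.746)
largest grid value and its neighbours: I(1.980)=0.48200, I(2.000)=0.48206, I(2.020)=0.48201
parabola through these three points peaks at t≈2.001 with I≈0.48206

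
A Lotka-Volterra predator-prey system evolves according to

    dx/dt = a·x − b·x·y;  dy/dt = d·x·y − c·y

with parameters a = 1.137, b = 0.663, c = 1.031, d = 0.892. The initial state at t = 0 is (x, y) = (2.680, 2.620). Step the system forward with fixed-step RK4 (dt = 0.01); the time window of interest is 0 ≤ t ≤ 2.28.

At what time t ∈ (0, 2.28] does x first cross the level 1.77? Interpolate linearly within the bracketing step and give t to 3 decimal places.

t = 0.397

t=0.000: state=(2.680, 2.620)
step 1 (dt=0.01): k1=(-1.608, 3.562), k2=(-1.635, 3.567), k3=(-1.635, 3.567), k4=(-1.661, 3.572); state += dt/6·(k1+2k2+2k3+k4)
t=0.010: state=(2.664, 2.656)
t=0.020: state=(2.647, 2.691)
t=0.030: state=(2.629, 2.727)
continuing one RK4 step at a time; state shown every 10 steps (Δt=0.1):
t=0.100: state=(2.494, 2.978)
t=0.200: state=(2.267, 3.322)
t=0.300: state=(2.017, 3.628)
t=0.390: state=(1.787, 3.852)
next step: t=0.400: state=(1.762, 3.874) — x has crossed 1.77
linear interpolation between t=0.390 (1.78694) and t=0.400 (1.76167) → t≈0.397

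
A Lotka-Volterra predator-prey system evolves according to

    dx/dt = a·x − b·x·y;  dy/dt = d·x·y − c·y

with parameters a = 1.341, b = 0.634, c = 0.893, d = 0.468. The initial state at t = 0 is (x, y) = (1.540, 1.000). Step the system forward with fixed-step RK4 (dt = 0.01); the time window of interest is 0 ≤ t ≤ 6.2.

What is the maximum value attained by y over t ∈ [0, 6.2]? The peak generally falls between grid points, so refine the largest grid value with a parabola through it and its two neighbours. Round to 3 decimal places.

max y = 3.919

t=0.000: state=(1.540, 1.000)
step 1 (dt=0.01): k1=(1.089, -0.172), k2=(1.093, -0.170), k3=(1.093, -0.170), k4=(1.098, -0.167); state += dt/6·(k1+2k2+2k3+k4)
t=0.010: state=(1.551, 0.998)
t=0.020: state=(1.562, 0.997)
t=0.030: state=(1.573, 0.995)
continuing one RK4 step at a time; state shown every 25 steps (Δt=0.25):
t=0.250: state=(1.842, 0.974)
t=0.500: state=(2.206, 0.987)
t=0.750: state=(2.628, 1.047)
t=1.000: state=(3.085, 1.170)
t=1.250: state=(3.530, 1.379)
t=1.500: state=(3.873, 1.703)
t=1.750: state=(3.993, 2.164)
t=2.000: state=(3.790, 2.739)
t=2.250: state=(3.275, 3.320)
t=2.500: state=(2.608, 3.749)
t=2.750: state=(1.979, 3.917)
t=3.000: state=(1.493, 3.833)
t=3.250: state=(1.158, 3.576)
t=3.500: state=(0.944, 3.231)
t=3.750: state=(0.814, 2.863)
t=4.000: state=(0.744, 2.507)
t=4.250: state=(0.718, 2.184)
t=4.500: state=(0.727, 1.900)
t=4.750: state=(0.767, 1.658)
t=5.000: state=(0.838, 1.457)
t=5.250: state=(0.943, 1.293)
t=5.500: state=(1.086, 1.164)
t=5.750: state=(1.272, 1.068)
t=6.000: state=(1.510, 1.005)
t=6.200: state=(1.742, 0.978)
largest grid value and its neighbours: y(2.770)=3.91893, y(2.780)=3.91921, y(2.790)=3.91908
parabola through these three points peaks at t≈2.782 with y≈3.91921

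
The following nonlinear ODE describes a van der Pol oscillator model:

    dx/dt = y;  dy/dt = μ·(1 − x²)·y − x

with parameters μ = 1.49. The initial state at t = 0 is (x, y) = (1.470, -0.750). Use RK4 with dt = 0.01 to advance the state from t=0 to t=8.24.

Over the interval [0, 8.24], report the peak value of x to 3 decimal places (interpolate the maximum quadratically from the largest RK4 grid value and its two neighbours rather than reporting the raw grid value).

t=0.000: state=(1.470, -0.750)
step 1 (dt=0.01): k1=(-0.750, -0.173), k2=(-0.751, -0.180), k3=(-0.751, -0.180), k4=(-0.752, -0.187); state += dt/6·(k1+2k2+2k3+k4)
t=0.010: state=(1.462, -0.752)
t=0.020: state=(1.455, -0.754)
t=0.030: state=(1.447, -0.756)
continuing one RK4 step at a time; state shown every 50 steps (Δt=0.5):
t=0.500: state=(1.046, -1.007)
t=1.000: state=(0.372, -1.840)
t=1.500: state=(-0.947, -3.246)
t=2.000: state=(-1.979, -0.564)
t=2.500: state=(-1.956, 0.342)
t=3.000: state=(-1.742, 0.495)
t=3.500: state=(-1.461, 0.641)
t=4.000: state=(-1.078, 0.926)
t=4.500: state=(-0.461, 1.672)
t=5.000: state=(0.760, 3.184)
t=5.500: state=(1.929, 0.854)
t=6.000: state=(1.968, -0.308)
t=6.500: state=(1.763, -0.484)
t=7.000: state=(1.488, -0.625)
t=7.500: state=(1.118, -0.891)
t=8.000: state=(0.531, -1.572)
t=8.240: state=(0.079, -2.248)
largest grid value and its neighbours: x(5.730)=2.01498, x(5.740)=2.01513, x(5.750)=2.01506
parabola through these three points peaks at t≈5.742 with x≈2.01513

max x = 2.015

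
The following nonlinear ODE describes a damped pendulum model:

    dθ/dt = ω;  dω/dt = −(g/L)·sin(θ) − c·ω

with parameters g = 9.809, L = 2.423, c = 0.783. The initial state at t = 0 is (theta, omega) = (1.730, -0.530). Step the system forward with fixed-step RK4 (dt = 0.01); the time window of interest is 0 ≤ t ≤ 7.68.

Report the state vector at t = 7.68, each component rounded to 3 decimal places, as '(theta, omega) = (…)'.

(theta, omega) = (-0.035, -0.127)

t=0.000: state=(1.730, -0.530)
step 1 (dt=0.01): k1=(-0.530, -3.582), k2=(-0.548, -3.570), k3=(-0.548, -3.570), k4=(-0.566, -3.558); state += dt/6·(k1+2k2+2k3+k4)
t=0.010: state=(1.725, -0.566)
t=0.020: state=(1.719, -0.601)
t=0.030: state=(1.712, -0.636)
continuing one RK4 step at a time; state shown every 25 steps (Δt=0.25):
t=0.250: state=(1.492, -1.351)
t=0.500: state=(1.069, -1.987)
t=0.750: state=(0.527, -2.282)
t=1.000: state=(-0.030, -2.088)
t=1.250: state=(-0.481, -1.468)
t=1.500: state=(-0.749, -0.662)
t=1.750: state=(-0.815, 0.114)
t=2.000: state=(-0.705, 0.734)
t=2.250: state=(-0.468, 1.114)
t=2.500: state=(-0.172, 1.202)
t=2.750: state=(0.109, 1.009)
t=3.000: state=(0.316, 0.626)
t=3.250: state=(0.417, 0.176)
t=3.500: state=(0.408, -0.231)
t=3.750: state=(0.311, -0.517)
t=4.000: state=(0.163, -0.641)
t=4.250: state=(0.005, -0.601)
t=4.500: state=(-0.127, -0.433)
t=4.750: state=(-0.206, -0.198)
t=5.000: state=(-0.225, 0.039)
t=5.250: state=(-0.191, 0.225)
t=5.500: state=(-0.120, 0.328)
t=5.750: state=(-0.035, 0.340)
t=6.000: state=(0.043, 0.273)
t=6.250: state=(0.098, 0.157)
t=6.500: state=(0.120, 0.026)
t=6.750: state=(0.112, -0.087)
t=7.000: state=(0.080, -0.161)
t=7.250: state=(0.036, -0.185)
t=7.500: state=(-0.009, -0.164)
t=7.680: state=(-0.035, -0.127)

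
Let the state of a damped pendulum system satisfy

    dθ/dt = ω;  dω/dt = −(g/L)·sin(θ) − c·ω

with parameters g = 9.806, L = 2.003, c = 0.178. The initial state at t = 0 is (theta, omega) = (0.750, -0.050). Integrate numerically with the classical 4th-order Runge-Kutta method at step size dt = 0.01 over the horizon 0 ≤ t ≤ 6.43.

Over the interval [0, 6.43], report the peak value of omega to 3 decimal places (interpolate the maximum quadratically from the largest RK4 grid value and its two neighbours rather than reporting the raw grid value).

max omega = 1.340

t=0.000: state=(0.750, -0.050)
step 1 (dt=0.01): k1=(-0.050, -3.328), k2=(-0.067, -3.324), k3=(-0.067, -3.324), k4=(-0.083, -3.320); state += dt/6·(k1+2k2+2k3+k4)
t=0.010: state=(0.749, -0.083)
t=0.020: state=(0.748, -0.116)
t=0.030: state=(0.747, -0.149)
continuing one RK4 step at a time; state shown every 25 steps (Δt=0.25):
t=0.250: state=(0.637, -0.827)
t=0.500: state=(0.356, -1.371)
t=0.750: state=(-0.014, -1.515)
t=1.000: state=(-0.364, -1.216)
t=1.250: state=(-0.596, -0.597)
t=1.500: state=(-0.653, 0.143)
t=1.750: state=(-0.529, 0.817)
t=2.000: state=(-0.264, 1.252)
t=2.250: state=(0.065, 1.316)
t=2.500: state=(0.361, 0.997)
t=2.750: state=(0.542, 0.418)
t=3.000: state=(0.564, -0.243)
t=3.250: state=(0.428, -0.813)
t=3.500: state=(0.177, -1.141)
t=3.750: state=(-0.114, -1.128)
t=4.000: state=(-0.359, -0.790)
t=4.250: state=(-0.491, -0.249)
t=4.500: state=(-0.480, 0.333)
t=4.750: state=(-0.334, 0.803)
t=5.000: state=(-0.099, 1.029)
t=5.250: state=(0.154, 0.948)
t=5.500: state=(0.352, 0.598)
t=5.750: state=(0.441, 0.098)
t=6.000: state=(0.401, -0.407)
t=6.250: state=(0.249, -0.779)
t=6.430: state=(0.095, -0.904)
largest grid value and its neighbours: omega(2.150)=1.33904, omega(2.160)=1.33966, omega(2.170)=1.33962
parabola through these three points peaks at t≈2.164 with omega≈1.33972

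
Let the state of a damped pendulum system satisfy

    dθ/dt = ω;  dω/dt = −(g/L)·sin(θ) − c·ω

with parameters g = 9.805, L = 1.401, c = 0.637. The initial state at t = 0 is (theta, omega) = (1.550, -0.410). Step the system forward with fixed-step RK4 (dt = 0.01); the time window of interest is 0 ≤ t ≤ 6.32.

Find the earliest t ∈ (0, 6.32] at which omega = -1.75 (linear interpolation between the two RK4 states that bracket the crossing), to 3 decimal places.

t=0.000: state=(1.550, -0.410)
step 1 (dt=0.01): k1=(-0.410, -6.736), k2=(-0.444, -6.714), k3=(-0.444, -6.714), k4=(-0.477, -6.692); state += dt/6·(k1+2k2+2k3+k4)
t=0.010: state=(1.546, -0.477)
t=0.020: state=(1.540, -0.544)
t=0.030: state=(1.535, -0.610)
t=0.210: state=(1.322, -1.722)
next step: t=0.220: state=(1.305, -1.779) — omega has crossed -1.75
linear interpolation between t=0.210 (-1.72228) and t=0.220 (-1.77881) → t≈0.215

t = 0.215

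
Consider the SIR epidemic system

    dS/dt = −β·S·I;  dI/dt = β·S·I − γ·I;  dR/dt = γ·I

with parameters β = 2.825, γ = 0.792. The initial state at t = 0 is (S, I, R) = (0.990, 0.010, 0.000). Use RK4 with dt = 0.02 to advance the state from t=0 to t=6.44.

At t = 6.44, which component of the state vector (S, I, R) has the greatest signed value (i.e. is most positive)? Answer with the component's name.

largest component: R

t=0.000: state=(0.990, 0.010, 0.000)
step 1 (dt=0.02): k1=(-0.028, 0.020, 0.008), k2=(-0.029, 0.020, 0.008), k3=(-0.029, 0.020, 0.008), k4=(-0.029, 0.021, 0.008); state += dt/6·(k1+2k2+2k3+k4)
t=0.020: state=(0.989, 0.010, 0.000)
t=0.040: state=(0.989, 0.011, 0.000)
t=0.060: state=(0.988, 0.011, 0.001)
continuing one RK4 step at a time; state shown every 25 steps (Δt=0.5):
t=0.500: state=(0.966, 0.027, 0.007)
t=1.000: state=(0.907, 0.068, 0.024)
t=1.500: state=(0.780, 0.153, 0.067)
t=2.000: state=(0.579, 0.271, 0.150)
t=2.500: state=(0.369, 0.354, 0.276)
t=3.000: state=(0.221, 0.359, 0.420)
t=3.500: state=(0.138, 0.309, 0.553)
t=4.000: state=(0.093, 0.244, 0.663)
t=4.500: state=(0.069, 0.184, 0.747)
t=5.000: state=(0.055, 0.135, 0.810)
t=5.500: state=(0.047, 0.098, 0.856)
t=6.000: state=(0.042, 0.070, 0.889)
t=6.440: state=(0.039, 0.052, 0.910)
compare at T: S=0.039, I=0.052, R=0.910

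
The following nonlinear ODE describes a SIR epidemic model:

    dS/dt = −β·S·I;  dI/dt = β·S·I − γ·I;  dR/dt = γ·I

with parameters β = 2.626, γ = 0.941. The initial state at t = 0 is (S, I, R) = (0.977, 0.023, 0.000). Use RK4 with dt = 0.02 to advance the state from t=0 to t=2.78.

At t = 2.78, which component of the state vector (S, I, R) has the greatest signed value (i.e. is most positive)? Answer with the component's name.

largest component: R

t=0.000: state=(0.977, 0.023, 0.000)
step 1 (dt=0.02): k1=(-0.059, 0.037, 0.022), k2=(-0.060, 0.038, 0.022), k3=(-0.060, 0.038, 0.022), k4=(-0.061, 0.039, 0.022); state += dt/6·(k1+2k2+2k3+k4)
t=0.020: state=(0.976, 0.024, 0.000)
t=0.040: state=(0.975, 0.025, 0.001)
t=0.060: state=(0.973, 0.025, 0.001)
continuing one RK4 step at a time; state shown every 5 steps (Δt=0.1):
t=0.100: state=(0.971, 0.027, 0.002)
t=0.200: state=(0.963, 0.032, 0.005)
t=0.300: state=(0.955, 0.037, 0.008)
t=0.400: state=(0.944, 0.043, 0.012)
t=0.500: state=(0.933, 0.051, 0.017)
t=0.600: state=(0.920, 0.059, 0.022)
t=0.700: state=(0.905, 0.068, 0.028)
t=0.800: state=(0.887, 0.078, 0.034)
t=0.900: state=(0.868, 0.090, 0.042)
t=1.000: state=(0.847, 0.102, 0.051)
t=1.100: state=(0.823, 0.116, 0.062)
t=1.200: state=(0.797, 0.130, 0.073)
t=1.300: state=(0.768, 0.146, 0.086)
t=1.400: state=(0.738, 0.162, 0.101)
t=1.500: state=(0.706, 0.178, 0.117)
t=1.600: state=(0.672, 0.194, 0.134)
t=1.700: state=(0.637, 0.210, 0.153)
t=1.800: state=(0.602, 0.224, 0.173)
t=1.900: state=(0.567, 0.238, 0.195)
t=2.000: state=(0.531, 0.250, 0.218)
t=2.100: state=(0.497, 0.261, 0.242)
t=2.200: state=(0.463, 0.269, 0.267)
t=2.300: state=(0.431, 0.276, 0.293)
t=2.400: state=(0.401, 0.280, 0.319)
t=2.500: state=(0.373, 0.282, 0.345)
t=2.600: state=(0.346, 0.282, 0.372)
t=2.700: state=(0.321, 0.280, 0.399)
t=2.780: state=(0.303, 0.277, 0.420)
compare at T: S=0.303, I=0.277, R=0.420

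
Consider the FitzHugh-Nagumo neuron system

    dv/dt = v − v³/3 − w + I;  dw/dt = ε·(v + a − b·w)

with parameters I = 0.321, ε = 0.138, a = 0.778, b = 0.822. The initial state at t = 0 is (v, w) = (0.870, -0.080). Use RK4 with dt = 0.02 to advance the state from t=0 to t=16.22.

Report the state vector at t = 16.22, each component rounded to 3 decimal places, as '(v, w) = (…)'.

t=0.000: state=(0.870, -0.080)
step 1 (dt=0.02): k1=(1.051, 0.236), k2=(1.052, 0.238), k3=(1.052, 0.238), k4=(1.051, 0.239); state += dt/6·(k1+2k2+2k3+k4)
t=0.020: state=(0.891, -0.075)
t=0.040: state=(0.912, -0.070)
t=0.060: state=(0.933, -0.066)
continuing one RK4 step at a time; state shown every 50 steps (Δt=1):
t=1.000: state=(1.626, 0.203)
t=2.000: state=(1.681, 0.502)
t=3.000: state=(1.559, 0.762)
t=4.000: state=(1.401, 0.975)
t=5.000: state=(1.216, 1.143)
t=6.000: state=(0.979, 1.265)
t=7.000: state=(0.621, 1.337)
t=8.000: state=(-0.120, 1.334)
t=9.000: state=(-1.556, 1.183)
t=10.000: state=(-1.973, 0.914)
t=11.000: state=(-1.915, 0.663)
t=12.000: state=(-1.830, 0.450)
t=13.000: state=(-1.747, 0.270)
t=14.000: state=(-1.667, 0.120)
t=15.000: state=(-1.590, -0.004)
t=16.000: state=(-1.517, -0.105)
t=16.220: state=(-1.501, -0.124)

(v, w) = (-1.501, -0.124)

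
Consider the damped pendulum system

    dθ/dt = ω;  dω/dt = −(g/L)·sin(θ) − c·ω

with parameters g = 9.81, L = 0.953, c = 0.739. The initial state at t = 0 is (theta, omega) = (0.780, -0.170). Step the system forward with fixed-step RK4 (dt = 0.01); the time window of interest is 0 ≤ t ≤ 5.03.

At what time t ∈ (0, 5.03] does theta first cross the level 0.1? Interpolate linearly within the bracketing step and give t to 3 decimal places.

t=0.000: state=(0.780, -0.170)
step 1 (dt=0.01): k1=(-0.170, -7.114), k2=(-0.206, -7.081), k3=(-0.205, -7.080), k4=(-0.241, -7.046); state += dt/6·(k1+2k2+2k3+k4)
t=0.010: state=(0.778, -0.241)
t=0.020: state=(0.775, -0.311)
t=0.030: state=(0.772, -0.380)
continuing one RK4 step at a time; state shown every 20 steps (Δt=0.2):
t=0.200: state=(0.615, -1.402)
t=0.400: state=(0.260, -2.027)
t=0.470: state=(0.117, -2.055)
next step: t=0.480: state=(0.096, -2.051) — theta has crossed 0.1
linear interpolation between t=0.470 (0.11655) and t=0.480 (0.09601) → t≈0.478

t = 0.478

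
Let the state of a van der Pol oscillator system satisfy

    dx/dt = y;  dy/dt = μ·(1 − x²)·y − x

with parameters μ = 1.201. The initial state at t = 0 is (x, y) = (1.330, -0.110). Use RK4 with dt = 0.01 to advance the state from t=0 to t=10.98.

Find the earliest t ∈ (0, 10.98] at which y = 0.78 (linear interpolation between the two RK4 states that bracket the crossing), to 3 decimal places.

t=0.000: state=(1.330, -0.110)
step 1 (dt=0.01): k1=(-0.110, -1.228), k2=(-0.116, -1.222), k3=(-0.116, -1.222), k4=(-0.122, -1.216); state += dt/6·(k1+2k2+2k3+k4)
t=0.010: state=(1.329, -0.122)
t=0.020: state=(1.328, -0.134)
t=0.030: state=(1.326, -0.146)
continuing one RK4 step at a time; state shown every 50 steps (Δt=0.5):
t=0.500: state=(1.141, -0.618)
t=1.000: state=(0.707, -1.159)
t=1.500: state=(-0.097, -2.157)
t=2.000: state=(-1.352, -2.318)
t=2.500: state=(-1.945, -0.202)
t=3.000: state=(-1.844, 0.443)
t=3.500: state=(-1.565, 0.660)
t=3.750: state=(-1.387, 0.776)
next step: t=3.760: state=(-1.379, 0.781) — y has crossed 0.78
linear interpolation between t=3.750 (0.77572) and t=3.760 (0.78103) → t≈3.758

t = 3.758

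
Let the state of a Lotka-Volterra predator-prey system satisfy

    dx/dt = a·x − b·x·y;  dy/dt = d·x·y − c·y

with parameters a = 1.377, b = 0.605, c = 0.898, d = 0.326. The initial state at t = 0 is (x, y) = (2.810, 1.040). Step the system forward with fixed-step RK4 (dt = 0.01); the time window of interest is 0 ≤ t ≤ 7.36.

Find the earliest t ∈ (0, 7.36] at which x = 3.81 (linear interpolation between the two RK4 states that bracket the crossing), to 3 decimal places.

t=0.000: state=(2.810, 1.040)
step 1 (dt=0.01): k1=(2.101, 0.019), k2=(2.109, 0.022), k3=(2.109, 0.022), k4=(2.117, 0.026); state += dt/6·(k1+2k2+2k3+k4)
t=0.010: state=(2.831, 1.040)
t=0.020: state=(2.852, 1.041)
t=0.030: state=(2.874, 1.041)
continuing one RK4 step at a time; state shown every 25 steps (Δt=0.25):
t=0.250: state=(3.382, 1.069)
t=0.410: state=(3.794, 1.116)
next step: t=0.420: state=(3.821, 1.120) — x has crossed 3.81
linear interpolation between t=0.410 (3.79384) and t=0.420 (3.82051) → t≈0.416

t = 0.416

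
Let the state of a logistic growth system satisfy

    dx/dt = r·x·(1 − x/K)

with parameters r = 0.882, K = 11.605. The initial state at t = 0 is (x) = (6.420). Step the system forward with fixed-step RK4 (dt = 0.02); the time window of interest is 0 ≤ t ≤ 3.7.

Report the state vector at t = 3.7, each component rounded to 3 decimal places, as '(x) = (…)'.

t=0.000: state=(6.420)
step 1 (dt=0.02): k1=(2.530), k2=(2.527), k3=(2.528), k4=(2.525); state += dt/6·(k1+2k2+2k3+k4)
t=0.020: state=(6.471)
t=0.040: state=(6.521)
t=0.060: state=(6.571)
continuing one RK4 step at a time; state shown every 10 steps (Δt=0.2):
t=0.200: state=(6.920)
t=0.400: state=(7.403)
t=0.600: state=(7.864)
t=0.800: state=(8.296)
t=1.000: state=(8.697)
t=1.200: state=(9.065)
t=1.400: state=(9.397)
t=1.600: state=(9.696)
t=1.800: state=(9.961)
t=2.000: state=(10.194)
t=2.200: state=(10.399)
t=2.400: state=(10.576)
t=2.600: state=(10.730)
t=2.800: state=(10.863)
t=3.000: state=(10.976)
t=3.200: state=(11.073)
t=3.400: state=(11.156)
t=3.600: state=(11.226)
t=3.700: state=(11.257)

(x) = (11.257)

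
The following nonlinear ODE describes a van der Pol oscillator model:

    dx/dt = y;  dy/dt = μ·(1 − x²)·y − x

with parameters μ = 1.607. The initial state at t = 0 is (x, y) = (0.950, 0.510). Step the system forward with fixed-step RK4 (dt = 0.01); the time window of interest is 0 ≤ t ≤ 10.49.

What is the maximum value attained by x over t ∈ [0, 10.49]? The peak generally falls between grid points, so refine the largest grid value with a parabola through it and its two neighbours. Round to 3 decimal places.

max x = 2.016

t=0.000: state=(0.950, 0.510)
step 1 (dt=0.01): k1=(0.510, -0.870), k2=(0.506, -0.877), k3=(0.506, -0.877), k4=(0.501, -0.884); state += dt/6·(k1+2k2+2k3+k4)
t=0.010: state=(0.955, 0.501)
t=0.020: state=(0.960, 0.492)
t=0.030: state=(0.965, 0.483)
continuing one RK4 step at a time; state shown every 50 steps (Δt=0.5):
t=0.500: state=(1.078, -0.014)
t=1.000: state=(0.942, -0.525)
t=1.500: state=(0.528, -1.203)
t=2.000: state=(-0.398, -2.641)
t=2.500: state=(-1.702, -1.583)
t=3.000: state=(-1.926, 0.188)
t=3.500: state=(-1.752, 0.445)
t=4.000: state=(-1.496, 0.584)
t=4.500: state=(-1.151, 0.829)
t=5.000: state=(-0.607, 1.458)
t=5.500: state=(0.495, 3.108)
t=6.000: state=(1.862, 1.281)
t=6.500: state=(1.987, -0.256)
t=7.000: state=(1.803, -0.439)
t=7.500: state=(1.555, -0.556)
t=8.000: state=(1.232, -0.763)
t=8.500: state=(0.745, -1.270)
t=9.000: state=(-0.198, -2.727)
t=9.500: state=(-1.694, -2.046)
t=10.000: state=(-2.008, 0.155)
t=10.490: state=(-1.851, 0.415)
largest grid value and its neighbours: x(6.290)=2.01611, x(6.300)=2.01625, x(6.310)=2.01618
parabola through these three points peaks at t≈6.302 with x≈2.01625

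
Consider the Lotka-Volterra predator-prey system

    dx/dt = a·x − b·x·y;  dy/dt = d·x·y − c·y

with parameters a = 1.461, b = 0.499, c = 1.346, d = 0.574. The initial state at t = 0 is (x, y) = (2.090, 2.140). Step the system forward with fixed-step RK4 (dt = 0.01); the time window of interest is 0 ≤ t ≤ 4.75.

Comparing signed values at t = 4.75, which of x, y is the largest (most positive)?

largest component: x

t=0.000: state=(2.090, 2.140)
step 1 (dt=0.01): k1=(0.822, -0.313), k2=(0.825, -0.308), k3=(0.825, -0.308), k4=(0.828, -0.303); state += dt/6·(k1+2k2+2k3+k4)
t=0.010: state=(2.098, 2.137)
t=0.020: state=(2.107, 2.134)
t=0.030: state=(2.115, 2.131)
continuing one RK4 step at a time; state shown every 20 steps (Δt=0.2):
t=0.200: state=(2.266, 2.099)
t=0.400: state=(2.462, 2.103)
t=0.600: state=(2.667, 2.157)
t=0.800: state=(2.867, 2.265)
t=1.000: state=(3.039, 2.429)
t=1.200: state=(3.161, 2.651)
t=1.400: state=(3.207, 2.921)
t=1.600: state=(3.162, 3.220)
t=1.800: state=(3.026, 3.511)
t=2.000: state=(2.819, 3.754)
t=2.200: state=(2.574, 3.909)
t=2.400: state=(2.326, 3.956)
t=2.600: state=(2.103, 3.896)
t=2.800: state=(1.923, 3.749)
t=3.000: state=(1.789, 3.543)
t=3.200: state=(1.702, 3.306)
t=3.400: state=(1.659, 3.062)
t=3.600: state=(1.657, 2.829)
t=3.800: state=(1.691, 2.618)
t=4.000: state=(1.761, 2.438)
t=4.200: state=(1.863, 2.292)
t=4.400: state=(1.996, 2.185)
t=4.600: state=(2.158, 2.118)
t=4.750: state=(2.295, 2.097)
compare at T: x=2.295, y=2.097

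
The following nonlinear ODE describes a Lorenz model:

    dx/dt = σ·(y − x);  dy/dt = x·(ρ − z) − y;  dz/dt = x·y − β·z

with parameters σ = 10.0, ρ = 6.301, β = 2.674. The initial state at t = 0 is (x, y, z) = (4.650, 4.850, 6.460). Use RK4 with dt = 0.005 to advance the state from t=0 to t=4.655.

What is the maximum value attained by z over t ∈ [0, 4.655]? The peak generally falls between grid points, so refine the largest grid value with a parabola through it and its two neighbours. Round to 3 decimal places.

t=0.000: state=(4.650, 4.850, 6.460)
step 1 (dt=0.005): k1=(2.000, -5.589, 5.278), k2=(1.810, -5.638, 5.202), k3=(1.814, -5.637, 5.200), k4=(1.627, -5.684, 5.122); state += dt/6·(k1+2k2+2k3+k4)
t=0.005: state=(4.659, 4.822, 6.486)
t=0.010: state=(4.666, 4.793, 6.511)
t=0.015: state=(4.672, 4.764, 6.536)
continuing one RK4 step at a time; state shown every 40 steps (Δt=0.2):
t=0.200: state=(4.121, 3.631, 6.687)
t=0.400: state=(3.285, 3.004, 5.734)
t=0.600: state=(3.043, 3.067, 4.798)
t=0.800: state=(3.301, 3.512, 4.418)
t=1.000: state=(3.785, 4.026, 4.688)
t=1.200: state=(4.138, 4.224, 5.335)
t=1.400: state=(4.098, 3.985, 5.774)
t=1.600: state=(3.797, 3.640, 5.697)
t=1.800: state=(3.563, 3.497, 5.342)
t=2.000: state=(3.542, 3.582, 5.061)
t=2.200: state=(3.682, 3.770, 5.024)
t=2.400: state=(3.843, 3.905, 5.196)
t=2.600: state=(3.902, 3.897, 5.400)
t=2.800: state=(3.839, 3.789, 5.469)
t=3.000: state=(3.738, 3.694, 5.391)
t=3.200: state=(3.686, 3.679, 5.268)
t=3.400: state=(3.707, 3.730, 5.204)
t=3.600: state=(3.764, 3.793, 5.229)
t=3.800: state=(3.806, 3.817, 5.300)
t=4.000: state=(3.806, 3.795, 5.352)
t=4.200: state=(3.775, 3.757, 5.351)
t=4.400: state=(3.745, 3.736, 5.313)
t=4.600: state=(3.739, 3.742, 5.277)
t=4.655: state=(3.741, 3.747, 5.272)
largest grid value and its neighbours: z(0.120)=6.80366, z(0.125)=6.80401, z(0.130)=6.80326
parabola through these three points peaks at t≈0.124 with z≈6.80403

max z = 6.804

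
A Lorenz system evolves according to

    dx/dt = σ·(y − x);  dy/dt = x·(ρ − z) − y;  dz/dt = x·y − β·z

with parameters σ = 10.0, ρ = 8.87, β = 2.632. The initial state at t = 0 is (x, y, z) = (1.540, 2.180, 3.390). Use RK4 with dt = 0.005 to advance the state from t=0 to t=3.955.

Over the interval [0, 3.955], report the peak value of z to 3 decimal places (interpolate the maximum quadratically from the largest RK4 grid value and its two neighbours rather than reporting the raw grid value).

t=0.000: state=(1.540, 2.180, 3.390)
step 1 (dt=0.005): k1=(6.400, 6.259, -5.565), k2=(6.396, 6.353, -5.469), k3=(6.399, 6.352, -5.470), k4=(6.398, 6.446, -5.374); state += dt/6·(k1+2k2+2k3+k4)
t=0.005: state=(1.572, 2.212, 3.363)
t=0.010: state=(1.604, 2.244, 3.336)
t=0.015: state=(1.636, 2.278, 3.311)
continuing one RK4 step at a time; state shown every 40 steps (Δt=0.2):
t=0.200: state=(3.126, 4.176, 3.182)
t=0.400: state=(5.670, 6.957, 5.963)
t=0.600: state=(6.637, 6.019, 10.548)
t=0.800: state=(4.296, 3.119, 9.928)
t=1.000: state=(2.918, 2.699, 7.312)
t=1.200: state=(3.149, 3.545, 5.734)
t=1.400: state=(4.328, 5.049, 5.931)
t=1.600: state=(5.559, 5.902, 7.972)
t=1.800: state=(5.316, 4.797, 9.409)
t=2.000: state=(4.174, 3.711, 8.570)
t=2.200: state=(3.728, 3.742, 7.247)
t=2.400: state=(4.117, 4.450, 6.760)
t=2.600: state=(4.834, 5.146, 7.414)
t=2.800: state=(5.102, 5.029, 8.430)
t=3.000: state=(4.664, 4.373, 8.543)
t=3.200: state=(4.209, 4.086, 7.892)
t=3.400: state=(4.208, 4.318, 7.372)
t=3.600: state=(4.542, 4.730, 7.451)
t=3.800: state=(4.814, 4.870, 7.951)
t=3.955: state=(4.783, 4.694, 8.224)
largest grid value and its neighbours: z(0.665)=10.95412, z(0.670)=10.95466, z(0.675)=10.95121
parabola through these three points peaks at t≈0.668 with z≈10.95493

max z = 10.955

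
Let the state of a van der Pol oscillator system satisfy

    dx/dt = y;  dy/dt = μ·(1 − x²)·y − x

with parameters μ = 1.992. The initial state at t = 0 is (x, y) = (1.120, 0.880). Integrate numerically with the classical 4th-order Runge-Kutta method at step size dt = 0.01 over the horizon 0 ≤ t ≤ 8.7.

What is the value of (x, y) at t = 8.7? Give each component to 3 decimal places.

t=0.000: state=(1.120, 0.880)
step 1 (dt=0.01): k1=(0.880, -1.566), k2=(0.872, -1.584), k3=(0.872, -1.583), k4=(0.864, -1.600); state += dt/6·(k1+2k2+2k3+k4)
t=0.010: state=(1.129, 0.864)
t=0.020: state=(1.137, 0.848)
t=0.030: state=(1.146, 0.832)
continuing one RK4 step at a time; state shown every 50 steps (Δt=0.5):
t=0.500: state=(1.339, 0.022)
t=1.000: state=(1.214, -0.470)
t=1.500: state=(0.874, -0.933)
t=2.000: state=(0.154, -2.210)
t=2.500: state=(-1.444, -3.097)
t=3.000: state=(-2.003, 0.058)
t=3.500: state=(-1.877, 0.339)
t=4.000: state=(-1.689, 0.414)
t=4.500: state=(-1.458, 0.521)
t=5.000: state=(-1.150, 0.743)
t=5.500: state=(-0.652, 1.373)
t=6.000: state=(0.479, 3.456)
t=6.500: state=(1.928, 0.992)
t=7.000: state=(1.975, -0.268)
t=7.500: state=(1.810, -0.369)
t=8.000: state=(1.608, -0.448)
t=8.500: state=(1.353, -0.585)
t=8.700: state=(1.228, -0.676)

(x, y) = (1.228, -0.676)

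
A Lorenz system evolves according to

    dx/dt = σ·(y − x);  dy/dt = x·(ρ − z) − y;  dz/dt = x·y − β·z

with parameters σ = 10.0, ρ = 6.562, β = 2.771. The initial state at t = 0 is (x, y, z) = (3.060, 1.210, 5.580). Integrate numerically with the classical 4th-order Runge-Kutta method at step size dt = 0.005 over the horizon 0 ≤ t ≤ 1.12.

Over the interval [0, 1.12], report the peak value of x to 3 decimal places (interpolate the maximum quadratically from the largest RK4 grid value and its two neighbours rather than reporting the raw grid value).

t=0.000: state=(3.060, 1.210, 5.580)
step 1 (dt=0.005): k1=(-18.500, 1.795, -11.760), k2=(-17.993, 1.834, -11.721), k3=(-18.004, 1.835, -11.719), k4=(-17.508, 1.871, -11.679); state += dt/6·(k1+2k2+2k3+k4)
t=0.005: state=(2.970, 1.219, 5.521)
t=0.010: state=(2.885, 1.229, 5.463)
t=0.015: state=(2.804, 1.239, 5.405)
continuing one RK4 step at a time; state shown every 10 steps (Δt=0.05):
t=0.050: state=(2.354, 1.315, 5.015)
t=0.100: state=(1.971, 1.439, 4.503)
t=0.150: state=(1.790, 1.577, 4.052)
t=0.200: state=(1.739, 1.732, 3.663)
t=0.250: state=(1.773, 1.910, 3.338)
t=0.300: state=(1.870, 2.114, 3.077)
t=0.350: state=(2.015, 2.351, 2.881)
t=0.400: state=(2.204, 2.622, 2.754)
t=0.450: state=(2.432, 2.928, 2.698)
t=0.500: state=(2.699, 3.268, 2.720)
t=0.550: state=(3.000, 3.635, 2.829)
t=0.600: state=(3.332, 4.020, 3.030)
t=0.650: state=(3.684, 4.403, 3.329)
t=0.700: state=(4.045, 4.761, 3.728)
t=0.750: state=(4.393, 5.062, 4.217)
t=0.800: state=(4.705, 5.274, 4.774)
t=0.850: state=(4.953, 5.368, 5.361)
t=0.900: state=(5.113, 5.330, 5.929)
t=0.950: state=(5.167, 5.164, 6.426)
t=1.000: state=(5.111, 4.896, 6.804)
t=1.050: state=(4.957, 4.566, 7.037)
t=1.100: state=(4.729, 4.218, 7.120)
t=1.120: state=(4.624, 4.083, 7.113)
largest grid value and its neighbours: x(0.945)=5.16641, x(0.950)=5.16683, x(0.955)=5.16614
parabola through these three points peaks at t≈0.949 with x≈5.16683

max x = 5.167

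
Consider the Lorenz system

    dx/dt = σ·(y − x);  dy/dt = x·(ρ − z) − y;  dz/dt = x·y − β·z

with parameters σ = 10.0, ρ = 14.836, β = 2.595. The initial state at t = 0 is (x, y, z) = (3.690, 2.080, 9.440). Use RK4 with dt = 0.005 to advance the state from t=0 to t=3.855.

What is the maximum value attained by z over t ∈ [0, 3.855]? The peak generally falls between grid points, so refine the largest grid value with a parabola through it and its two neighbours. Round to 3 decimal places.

t=0.000: state=(3.690, 2.080, 9.440)
step 1 (dt=0.005): k1=(-16.100, 17.831, -16.822), k2=(-15.252, 17.723, -16.633), k3=(-15.276, 17.733, -16.631), k4=(-14.450, 17.631, -16.444); state += dt/6·(k1+2k2+2k3+k4)
t=0.005: state=(3.614, 2.169, 9.357)
t=0.010: state=(3.545, 2.256, 9.276)
t=0.015: state=(3.485, 2.343, 9.196)
continuing one RK4 step at a time; state shown every 40 steps (Δt=0.2):
t=0.200: state=(4.373, 5.929, 7.922)
t=0.400: state=(8.381, 10.016, 13.615)
t=0.600: state=(7.095, 4.642, 18.226)
t=0.800: state=(3.446, 2.681, 13.215)
t=1.000: state=(3.624, 4.427, 9.639)
t=1.200: state=(6.370, 8.130, 10.788)
t=1.400: state=(8.233, 7.605, 16.914)
t=1.600: state=(5.123, 3.620, 15.532)
t=1.800: state=(3.848, 4.015, 11.557)
t=2.000: state=(5.378, 6.633, 10.659)
t=2.200: state=(7.689, 8.191, 14.702)
t=2.400: state=(6.359, 4.979, 16.270)
t=2.600: state=(4.438, 4.118, 13.072)
t=2.800: state=(5.016, 5.817, 11.287)
t=3.000: state=(6.940, 7.733, 13.405)
t=3.200: state=(6.882, 6.041, 15.951)
t=3.400: state=(5.085, 4.496, 14.066)
t=3.600: state=(4.979, 5.417, 12.042)
t=3.800: state=(6.374, 7.125, 12.869)
t=3.855: state=(6.743, 7.308, 13.595)
largest grid value and its neighbours: z(0.555)=18.53780, z(0.560)=18.54045, z(0.565)=18.53293
parabola through these three points peaks at t≈0.559 with z≈18.54074

max z = 18.541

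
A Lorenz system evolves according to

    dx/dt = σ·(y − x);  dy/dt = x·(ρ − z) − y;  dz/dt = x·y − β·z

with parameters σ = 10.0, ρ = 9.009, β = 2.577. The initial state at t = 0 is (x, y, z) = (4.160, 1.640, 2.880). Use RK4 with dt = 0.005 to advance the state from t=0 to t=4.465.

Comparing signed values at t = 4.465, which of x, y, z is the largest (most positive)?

largest component: z

t=0.000: state=(4.160, 1.640, 2.880)
step 1 (dt=0.005): k1=(-25.200, 23.857, -0.599), k2=(-23.974, 23.417, -0.454), k3=(-24.015, 23.435, -0.455), k4=(-22.827, 23.013, -0.317); state += dt/6·(k1+2k2+2k3+k4)
t=0.005: state=(4.040, 1.757, 2.878)
t=0.010: state=(3.931, 1.870, 2.877)
t=0.015: state=(3.834, 1.980, 2.877)
continuing one RK4 step at a time; state shown every 40 steps (Δt=0.2):
t=0.200: state=(4.018, 5.111, 3.734)
t=0.400: state=(6.460, 7.345, 7.841)
t=0.600: state=(6.010, 4.788, 11.161)
t=0.800: state=(3.560, 2.697, 9.178)
t=1.000: state=(2.799, 2.825, 6.726)
t=1.200: state=(3.414, 3.964, 5.635)
t=1.400: state=(4.795, 5.529, 6.513)
t=1.600: state=(5.724, 5.763, 8.849)
t=1.800: state=(4.947, 4.303, 9.535)
t=2.000: state=(3.878, 3.554, 8.257)
t=2.200: state=(3.727, 3.875, 7.058)
t=2.400: state=(4.319, 4.711, 6.924)
t=2.600: state=(5.022, 5.253, 7.889)
t=2.800: state=(5.043, 4.842, 8.782)
t=3.000: state=(4.471, 4.184, 8.556)
t=3.200: state=(4.116, 4.069, 7.806)
t=3.400: state=(4.260, 4.429, 7.419)
t=3.600: state=(4.652, 4.835, 7.694)
t=3.800: state=(4.848, 4.842, 8.249)
t=4.000: state=(4.659, 4.508, 8.408)
t=4.200: state=(4.387, 4.294, 8.095)
t=4.400: state=(4.340, 4.383, 7.764)
t=4.465: state=(4.379, 4.456, 7.719)
compare at T: x=4.379, y=4.456, z=7.719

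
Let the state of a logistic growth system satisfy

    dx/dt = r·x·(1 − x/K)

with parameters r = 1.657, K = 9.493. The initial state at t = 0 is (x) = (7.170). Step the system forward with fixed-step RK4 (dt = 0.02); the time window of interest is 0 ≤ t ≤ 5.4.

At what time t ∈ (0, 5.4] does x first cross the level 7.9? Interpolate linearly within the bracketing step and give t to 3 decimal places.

t=0.000: state=(7.170)
step 1 (dt=0.02): k1=(2.907), k2=(2.883), k3=(2.883), k4=(2.858); state += dt/6·(k1+2k2+2k3+k4)
t=0.020: state=(7.228)
t=0.040: state=(7.284)
t=0.060: state=(7.340)
continuing one RK4 step at a time; state shown every 10 steps (Δt=0.2):
t=0.200: state=(7.702)
t=0.280: state=(7.886)
next step: t=0.300: state=(7.930) — x has crossed 7.9
linear interpolation between t=0.280 (7.88638) and t=0.300 (7.93013) → t≈0.286

t = 0.286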